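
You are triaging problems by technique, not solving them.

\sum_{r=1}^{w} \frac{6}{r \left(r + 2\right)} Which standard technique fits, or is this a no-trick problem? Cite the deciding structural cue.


Technique: telescoping — the denominator's roots in \frac{6}{r \left(r + 2\right)} sit an integer apart: decomposition produces a self-cancelling chain.


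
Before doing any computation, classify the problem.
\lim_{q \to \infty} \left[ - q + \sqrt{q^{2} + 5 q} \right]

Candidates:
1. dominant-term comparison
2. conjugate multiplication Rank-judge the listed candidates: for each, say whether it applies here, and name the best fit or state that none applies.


Diagnosis: conjugate multiplication — this difference gives up after one conjugate multiplication — the radical structure cancels against its conjugate.
- dominant-term comparison: no dominant-degree comparison decides it.
- conjugate multiplication: a fit — the right tool for this form.


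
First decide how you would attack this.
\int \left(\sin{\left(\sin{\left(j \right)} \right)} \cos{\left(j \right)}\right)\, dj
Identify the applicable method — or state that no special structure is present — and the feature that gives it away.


Diagnosis: u-substitution — collected, the integrand has one factor that is, up to a constant, the derivative of an inner expression the rest depends on — substitute for that inner expression.


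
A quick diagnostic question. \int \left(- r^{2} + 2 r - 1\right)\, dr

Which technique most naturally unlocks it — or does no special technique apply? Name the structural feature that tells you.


Diagnosis: no special technique — a term-by-term power-rule job in r; no substitution or rearrangement earns its keep here.


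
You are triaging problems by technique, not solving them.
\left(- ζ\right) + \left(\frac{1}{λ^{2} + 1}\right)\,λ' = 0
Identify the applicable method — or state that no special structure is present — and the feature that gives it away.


Method: separation of variables — one side of the product carries the independent variable, the other the unknown — the textbook separation shape. The equation is exact as it stands too — a potential function exists — though separation reads the split structure directly.


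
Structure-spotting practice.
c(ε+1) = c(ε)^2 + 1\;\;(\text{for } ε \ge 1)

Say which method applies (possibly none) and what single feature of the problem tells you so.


Verdict: no special technique — a nonlinear dependence on earlier terms breaks linearity, and with it every superposition-based closed form.


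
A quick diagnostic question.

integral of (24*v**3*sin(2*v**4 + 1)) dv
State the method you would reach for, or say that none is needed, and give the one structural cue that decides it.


Technique: u-substitution — gathered as a product, the integrand carries the factor 24*v**3 — up to a constant, the derivative of the inner expression 2*v**4 + 1 — so u = 2*v**4 + 1 collapses the integral.


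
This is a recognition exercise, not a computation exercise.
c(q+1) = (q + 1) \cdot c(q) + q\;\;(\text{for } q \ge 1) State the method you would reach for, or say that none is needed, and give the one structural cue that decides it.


Method: a summation factor — one-term recursion with variable weight q + 1 is solved by product normalization, not by root-finding.


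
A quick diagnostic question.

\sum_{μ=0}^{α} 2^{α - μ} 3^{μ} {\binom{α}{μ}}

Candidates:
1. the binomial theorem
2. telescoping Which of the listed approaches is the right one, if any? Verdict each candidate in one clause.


Diagnosis: the binomial theorem — the binomial coefficients weight matched powers of 3 and 2, which is exactly the expansion of a binomial power.
- the binomial theorem — a fit — the right tool for this form.
- telescoping: writing out consecutive terms as given produces no pairwise cancellation.


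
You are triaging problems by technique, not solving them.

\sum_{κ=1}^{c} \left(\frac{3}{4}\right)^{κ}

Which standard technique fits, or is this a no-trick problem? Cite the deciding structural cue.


Technique: the geometric series formula — the ratio of consecutive terms is the constant \frac{3}{4}, independent of the index — a geometric sum.


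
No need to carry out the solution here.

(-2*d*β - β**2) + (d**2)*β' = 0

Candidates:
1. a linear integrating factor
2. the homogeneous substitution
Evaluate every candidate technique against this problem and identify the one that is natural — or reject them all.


Verdict: the homogeneous substitution — the slope is degree-zero homogeneous: the ratio substitution v = β/d collapses it. Rearranged, this also fits the Bernoulli template directly; the homogeneous substitution reads the structure without the rearrangement.
- a linear integrating factor — a nonlinear term in the unknown puts this outside the integrating-factor template.
- the homogeneous substitution: applies; the problem has the shape this method handles.


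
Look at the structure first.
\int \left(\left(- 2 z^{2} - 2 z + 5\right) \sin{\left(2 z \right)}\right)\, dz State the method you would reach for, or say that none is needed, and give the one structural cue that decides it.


Method: integration by parts — a polynomial - 2 z^{2} - 2 z + 5 against the kernel \sin{\left(2 z \right)} is the signature bounded-ladder case for integration by parts.


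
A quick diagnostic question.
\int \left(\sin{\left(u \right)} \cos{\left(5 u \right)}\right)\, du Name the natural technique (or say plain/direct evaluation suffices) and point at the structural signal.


Technique: a trigonometric identity — mixed-frequency products such as \sin{\left(u \right)} \cos{\left(5 u \right)} are designed for the product-to-sum formula.


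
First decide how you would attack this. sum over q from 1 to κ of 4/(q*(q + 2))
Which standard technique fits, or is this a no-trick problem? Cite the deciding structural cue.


Best approach: telescoping — integer-spaced poles in 4/(q*(q + 2)) are the telescoping signature in disguise.


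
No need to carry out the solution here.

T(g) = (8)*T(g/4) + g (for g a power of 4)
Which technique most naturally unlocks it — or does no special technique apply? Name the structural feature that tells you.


Verdict: the master substitution — a divide-and-conquer shape: argument g/4, so change variables with g = 4^m and solve the linear version.


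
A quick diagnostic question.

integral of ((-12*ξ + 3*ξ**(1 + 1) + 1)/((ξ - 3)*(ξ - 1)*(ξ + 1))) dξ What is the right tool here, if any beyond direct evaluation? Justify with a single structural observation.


Best approach: partial fractions — the bottom factors while the top stays lower-degree — split into simple fractions and integrate piece by piece.


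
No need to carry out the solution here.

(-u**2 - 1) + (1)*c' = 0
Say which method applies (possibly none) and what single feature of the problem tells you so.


Diagnosis: no special technique — with c absent the equation is not coupled at all: direct integration in u.


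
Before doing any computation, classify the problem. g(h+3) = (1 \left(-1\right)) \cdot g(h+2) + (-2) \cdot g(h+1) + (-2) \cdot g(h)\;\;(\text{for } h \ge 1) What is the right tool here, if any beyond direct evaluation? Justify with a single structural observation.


Verdict: the characteristic-root method — because shifting h leaves the equation's coefficients unchanged, exponential trials reduce it to algebra.


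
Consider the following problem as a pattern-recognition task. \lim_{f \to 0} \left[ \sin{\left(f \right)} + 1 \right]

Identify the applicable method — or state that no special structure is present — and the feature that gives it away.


Method: no special technique — no zero denominators, no indeterminate clash at 0 — substitute and read off the value.


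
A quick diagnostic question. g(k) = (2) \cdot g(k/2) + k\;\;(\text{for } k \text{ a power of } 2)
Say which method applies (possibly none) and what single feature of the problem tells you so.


Diagnosis: the master substitution — treat m = log base 2 of k as the new clock: one recursion step advances m by one while k scales by 2.


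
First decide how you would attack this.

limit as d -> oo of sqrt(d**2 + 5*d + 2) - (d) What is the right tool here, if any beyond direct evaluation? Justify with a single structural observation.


Best approach: conjugate multiplication — divergence minus divergence hides a finite answer — expose it by pairing sqrt(d**2 + 5*d + 2) - d with its conjugate.


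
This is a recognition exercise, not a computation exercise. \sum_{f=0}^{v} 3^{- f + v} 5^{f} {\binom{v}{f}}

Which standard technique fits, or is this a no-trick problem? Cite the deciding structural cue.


Technique: the binomial theorem — the binomial coefficients weight matched powers of 5 and 3, which is exactly the expansion of a binomial power.


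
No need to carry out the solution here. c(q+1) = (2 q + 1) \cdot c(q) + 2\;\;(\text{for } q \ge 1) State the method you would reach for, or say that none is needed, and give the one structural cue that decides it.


Technique: a summation factor — an index-dependent multiplier 2 q + 1 rules out characteristic roots; a summation factor converts it to a pure difference.


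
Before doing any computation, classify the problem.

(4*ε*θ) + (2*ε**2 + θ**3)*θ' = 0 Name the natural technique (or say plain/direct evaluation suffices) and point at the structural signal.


Verdict: the exact-equation method — d/dθ of 4*ε*θ equals d/dε of 2*ε**2 + θ**3: the form is a total differential of one potential — integrate it exactly.


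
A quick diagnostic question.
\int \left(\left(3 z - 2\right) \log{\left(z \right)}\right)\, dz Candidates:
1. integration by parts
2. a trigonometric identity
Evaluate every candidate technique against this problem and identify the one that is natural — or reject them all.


Best approach: integration by parts — logs resist antidifferentiation but differentiate beautifully; pair \log{\left(z \right)} with the polynomial 3 z - 2 via parts.
- integration by parts: applicable, and directly so.
- a trigonometric identity — no sine or cosine appears, so there is nothing for a trigonometric identity to act on.


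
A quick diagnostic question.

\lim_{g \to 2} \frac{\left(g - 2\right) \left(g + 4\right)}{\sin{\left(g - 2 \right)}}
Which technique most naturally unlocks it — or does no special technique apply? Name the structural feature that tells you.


Technique: l'Hôpital's rule (0/0) — plug in 2: top and bottom both hit zero, so differentiate each and retry. Expanding numerator and denominator to first order gives the same value — the rule automates exactly that.


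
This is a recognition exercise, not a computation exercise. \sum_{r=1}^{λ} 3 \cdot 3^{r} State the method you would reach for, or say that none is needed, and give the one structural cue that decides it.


Best approach: the geometric series formula — term-over-term division gives 3 every time — index-free ratio, geometric sum formula applies.


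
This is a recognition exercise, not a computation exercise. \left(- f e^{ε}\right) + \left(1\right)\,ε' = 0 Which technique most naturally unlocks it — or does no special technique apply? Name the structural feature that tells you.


Technique: separation of variables — the slope splits multiplicatively: f carrying all f-dependence times e^{ε} carrying all ε-dependence — separate and integrate.


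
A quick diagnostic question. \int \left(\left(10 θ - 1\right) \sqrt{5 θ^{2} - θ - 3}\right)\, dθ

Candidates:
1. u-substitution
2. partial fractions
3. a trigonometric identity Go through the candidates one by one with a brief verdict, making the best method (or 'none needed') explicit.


Method: u-substitution — structure check: outer function, inner expression 5 θ^{2} - θ - 3, inner derivative as a factor — the classic u = 5 θ^{2} - θ - 3 pattern.
- u-substitution: yes, a natural case for it.
- partial fractions — the expression is not a ratio of polynomials that decomposes further.
- a trigonometric identity: no sine or cosine appears, so there is nothing for a trigonometric identity to act on.


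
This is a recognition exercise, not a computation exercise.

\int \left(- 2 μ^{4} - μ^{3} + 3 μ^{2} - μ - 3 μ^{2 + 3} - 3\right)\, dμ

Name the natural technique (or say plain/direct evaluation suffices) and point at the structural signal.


Verdict: no special technique — nothing composite, nothing rational, nothing trigonometric — each constant-multiple power of μ integrates by the power rule alone.


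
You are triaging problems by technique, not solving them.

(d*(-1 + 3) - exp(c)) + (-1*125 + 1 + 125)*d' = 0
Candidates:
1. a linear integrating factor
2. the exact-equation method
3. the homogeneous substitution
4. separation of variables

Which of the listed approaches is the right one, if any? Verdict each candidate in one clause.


Verdict: a linear integrating factor — arrange it as d' + (-1 + 3)·d = (the forcing term) and the integrating factor does the rest.
- a linear integrating factor — yes — fits the structure here.
- the exact-equation method — the cross partial derivatives disagree, so no single potential exists.
- the homogeneous substitution: the slope does not depend on the ratio of the variables alone.
- separation of variables — the two dependences do not factor apart.


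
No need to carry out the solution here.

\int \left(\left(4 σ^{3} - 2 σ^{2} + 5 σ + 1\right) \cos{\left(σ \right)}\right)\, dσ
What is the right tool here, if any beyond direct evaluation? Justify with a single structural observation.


Technique: integration by parts — the integrand splits as 4 σ^{3} - 2 σ^{2} + 5 σ + 1 times \cos{\left(σ \right)} — repeatedly differentiating the polynomial part kills it, which is the parts ladder.


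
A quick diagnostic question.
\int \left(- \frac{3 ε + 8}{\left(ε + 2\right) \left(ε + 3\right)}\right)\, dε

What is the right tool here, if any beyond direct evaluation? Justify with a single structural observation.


Diagnosis: partial fractions — a proper rational integrand whose denominator splits into simpler factors — decompose into partial fractions first.


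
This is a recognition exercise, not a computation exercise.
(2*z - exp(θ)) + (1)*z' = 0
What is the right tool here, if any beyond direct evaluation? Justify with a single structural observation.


Best approach: a linear integrating factor — the equation is linear in z with coefficient 2; multiplying by the integrating factor exp(∫2) makes the left side a perfect derivative.


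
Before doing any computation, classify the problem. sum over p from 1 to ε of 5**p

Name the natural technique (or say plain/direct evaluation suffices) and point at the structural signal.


Technique: the geometric series formula — term-over-term division gives 5 every time — index-free ratio, geometric sum formula applies.


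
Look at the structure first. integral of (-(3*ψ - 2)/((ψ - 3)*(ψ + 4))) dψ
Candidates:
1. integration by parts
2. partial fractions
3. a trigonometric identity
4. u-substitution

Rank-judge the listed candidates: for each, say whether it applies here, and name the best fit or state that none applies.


Verdict: partial fractions — a proper rational integrand whose denominator splits into simpler factors — decompose into partial fractions first.
- integration by parts — the nonconstant-polynomial-times-standard-kernel pattern (an exp, sine, cosine, or logarithm partner) is absent.
- partial fractions: yes, a natural case for it.
- a trigonometric identity — with no trigonometric functions present, identity rewriting has no target.
- u-substitution — no subexpression of the integrand serves as a whole-integral substitution inner — individual terms may offer their own, but none carries its derivative as a factor of the full integrand; a working change of variable would have to be constructed from outside the expression.


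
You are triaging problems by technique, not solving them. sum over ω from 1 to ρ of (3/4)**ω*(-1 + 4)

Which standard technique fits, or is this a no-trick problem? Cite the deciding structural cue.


Verdict: the geometric series formula — check a ratio of consecutive terms: it is 3/4, independent of the index, so the geometric formula closes the sum.


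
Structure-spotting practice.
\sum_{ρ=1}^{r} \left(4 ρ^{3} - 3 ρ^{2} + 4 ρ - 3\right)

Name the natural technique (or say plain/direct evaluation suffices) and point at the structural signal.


Technique: no special technique — no ratio, no shift structure, no binomial pattern: sum the constant-multiple powers of ρ with known formulas.


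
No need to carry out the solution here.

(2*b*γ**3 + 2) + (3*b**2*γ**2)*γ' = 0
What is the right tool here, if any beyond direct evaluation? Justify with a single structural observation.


Method: the exact-equation method — the compatibility test passes: the γ-derivative of 2*b*γ**3 + 2 matches the b-derivative of 3*b**2*γ**2, so integrate a potential.


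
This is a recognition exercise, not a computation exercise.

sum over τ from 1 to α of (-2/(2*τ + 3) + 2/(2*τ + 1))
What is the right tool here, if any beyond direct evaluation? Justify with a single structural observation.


Technique: telescoping — consecutive terms evaluate one function at adjacent indices (2/(2*τ + 1) is its current value): one term's tail is the next term's head, so the chain collapses.


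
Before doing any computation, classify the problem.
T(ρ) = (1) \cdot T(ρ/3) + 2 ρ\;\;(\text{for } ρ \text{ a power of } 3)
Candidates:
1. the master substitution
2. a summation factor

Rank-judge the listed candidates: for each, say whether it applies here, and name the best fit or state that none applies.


Best approach: the master substitution — the argument shrinks by the factor 3, so measure the index on a logarithmic scale and the recursion becomes a shift.
- the master substitution — applicable, and directly so.
- a summation factor — the recursion divides its index rather than shifting it — there is no previous-term chain for a summation factor to telescope.


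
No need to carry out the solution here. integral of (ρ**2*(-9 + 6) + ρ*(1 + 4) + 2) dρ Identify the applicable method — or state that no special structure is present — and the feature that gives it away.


Method: no special technique — the integrand is a sum of constant multiples of powers of ρ — integrate term by term.


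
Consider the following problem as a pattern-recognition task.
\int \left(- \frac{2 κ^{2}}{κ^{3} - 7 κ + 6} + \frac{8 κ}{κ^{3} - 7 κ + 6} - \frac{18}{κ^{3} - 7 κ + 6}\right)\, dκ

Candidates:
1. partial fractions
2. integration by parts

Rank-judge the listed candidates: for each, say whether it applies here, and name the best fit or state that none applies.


Method: partial fractions — a proper rational integrand whose denominator splits into simpler factors — decompose into partial fractions first.
- partial fractions — applicable, and directly so.
- integration by parts — the integrand does not split as a nonconstant polynomial times an exp, sine, cosine of a linear argument, or logarithm — no polynomial-kernel parts product to differentiate one side of.


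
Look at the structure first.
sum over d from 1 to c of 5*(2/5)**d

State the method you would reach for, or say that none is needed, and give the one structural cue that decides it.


Diagnosis: the geometric series formula — consecutive terms stand in a fixed index-free ratio — the geometric sum formula closes it.


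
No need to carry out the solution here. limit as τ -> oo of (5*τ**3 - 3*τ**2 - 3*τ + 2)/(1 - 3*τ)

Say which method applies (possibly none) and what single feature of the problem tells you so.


Verdict: dominant-term comparison — divide by the highest power of τ present: lower-order terms vanish and the dominant ratio remains. As a single quotient, the ∞/∞ shape would yield to repeated differentiation as well — the growth comparison gets there in one look.


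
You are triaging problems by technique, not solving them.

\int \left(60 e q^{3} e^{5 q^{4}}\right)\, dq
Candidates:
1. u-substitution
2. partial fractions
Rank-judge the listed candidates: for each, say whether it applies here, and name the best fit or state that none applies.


Diagnosis: u-substitution — collected, the integrand has one factor that is, up to a constant, the derivative of an inner expression the rest depends on — substitute for that inner expression.
- u-substitution: applicable, and directly so.
- partial fractions: the expression is not a ratio of polynomials that decomposes further.


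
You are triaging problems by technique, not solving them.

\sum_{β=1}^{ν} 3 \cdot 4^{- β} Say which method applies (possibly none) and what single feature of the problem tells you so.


Method: the geometric series formula — consecutive terms stand in a fixed index-free ratio — the geometric sum formula closes it.


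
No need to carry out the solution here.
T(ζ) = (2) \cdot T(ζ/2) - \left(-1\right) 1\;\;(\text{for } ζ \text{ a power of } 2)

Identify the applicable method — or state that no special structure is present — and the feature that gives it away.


Method: the master substitution — the argument contracts 2-fold per step: reindex ζ exponentially and solve the linear recurrence in the new index.


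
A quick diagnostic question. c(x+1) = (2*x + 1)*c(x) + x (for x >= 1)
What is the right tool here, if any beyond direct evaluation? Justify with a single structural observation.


Diagnosis: a summation factor — with the index-dependent coefficient 2*x + 1, dividing by the cumulative product turns the left side into a pure difference.


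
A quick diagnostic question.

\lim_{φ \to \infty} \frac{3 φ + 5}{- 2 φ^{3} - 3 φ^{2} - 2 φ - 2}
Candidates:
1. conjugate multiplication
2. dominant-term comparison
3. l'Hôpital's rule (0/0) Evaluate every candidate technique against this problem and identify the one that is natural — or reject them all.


Diagnosis: dominant-term comparison — divide through by the highest power of φ; every lower-order term dies and the dominant terms decide the limit.
- conjugate multiplication: there are no radicals in tension whose conjugate would simplify matters.
- dominant-term comparison — applicable, and directly so.
- l'Hôpital's rule (0/0) — viewed as a single quotient this runs to ∞/∞, not the 0/0 clash this candidate addresses; an at-infinity variant of the rule would resolve it, but comparing leading growth reads the answer without differentiating.


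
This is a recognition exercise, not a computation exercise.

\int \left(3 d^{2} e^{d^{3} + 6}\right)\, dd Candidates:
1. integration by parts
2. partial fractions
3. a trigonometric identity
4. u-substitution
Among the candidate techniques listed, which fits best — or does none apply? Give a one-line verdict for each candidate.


Verdict: u-substitution — collected, the integrand has one factor that is, up to a constant, the derivative of an inner expression the rest depends on — substitute for that inner expression.
- integration by parts — the non-polynomial partner is not one of the parts kernels — exp, sine, or cosine with a degree-1 argument, or a logarithm.
- partial fractions: there is no rational-function structure to decompose.
- a trigonometric identity: there is no trigonometric structure at all — the integrand carries no sine or cosine to rewrite.
- u-substitution: applicable, and directly so.


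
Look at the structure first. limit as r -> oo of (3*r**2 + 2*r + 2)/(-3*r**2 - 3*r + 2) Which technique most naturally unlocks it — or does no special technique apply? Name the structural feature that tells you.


Technique: dominant-term comparison — divide by the highest power of r present: lower-order terms vanish and the dominant ratio remains. Differentiating the expression as a single quotient would eventually settle it as well; matching dominant growth settles it immediately.


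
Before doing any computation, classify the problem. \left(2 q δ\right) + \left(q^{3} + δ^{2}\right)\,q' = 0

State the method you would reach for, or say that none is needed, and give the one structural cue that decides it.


Diagnosis: the exact-equation method — the mixed-partials test passes for 2 q δ and q^{3} + δ^{2}, so a potential function exists as presented.


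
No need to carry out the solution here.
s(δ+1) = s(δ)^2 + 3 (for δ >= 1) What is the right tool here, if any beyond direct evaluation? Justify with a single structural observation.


Diagnosis: no special technique — the sequence value feeds back through itself nonlinearly — linear superposition fails, and every superposition-based closed form fails with it.


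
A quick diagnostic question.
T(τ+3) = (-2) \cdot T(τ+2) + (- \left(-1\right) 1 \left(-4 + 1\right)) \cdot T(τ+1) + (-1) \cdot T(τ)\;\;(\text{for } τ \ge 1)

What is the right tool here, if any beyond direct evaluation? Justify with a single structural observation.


Best approach: the characteristic-root method — no index-dependence in the weights and nothing inhomogeneous: classic characteristic-equation setup.


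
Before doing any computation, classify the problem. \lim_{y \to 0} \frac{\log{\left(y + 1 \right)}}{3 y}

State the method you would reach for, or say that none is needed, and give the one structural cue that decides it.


Best approach: l'Hôpital's rule (0/0) — substituting 0 gives 0 over 0; differentiate top and bottom once and re-evaluate. A first-order expansion at the point is an equally standard path; the rule packages it.


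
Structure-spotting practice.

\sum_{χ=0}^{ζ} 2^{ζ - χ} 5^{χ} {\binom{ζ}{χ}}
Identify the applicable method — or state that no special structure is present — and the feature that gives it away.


Diagnosis: the binomial theorem — the binomial coefficients weight matched powers of 5 and 2, which is exactly the expansion of a binomial power.


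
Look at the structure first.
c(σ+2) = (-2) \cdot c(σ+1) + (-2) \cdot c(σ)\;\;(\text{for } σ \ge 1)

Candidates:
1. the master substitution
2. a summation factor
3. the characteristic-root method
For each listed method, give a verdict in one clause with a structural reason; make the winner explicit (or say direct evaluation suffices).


Best approach: the characteristic-root method — the recurrence treats every index alike (constant coefficients, no forcing) — precisely the regime where r^σ trials close it.
- the master substitution — the recursion steps by a constant offset, so exponential reindexing is pointless.
- a summation factor — the recurrence reaches back more than one step, outside the first-order family a summation factor normalizes.
- the characteristic-root method: applicable, and directly so.


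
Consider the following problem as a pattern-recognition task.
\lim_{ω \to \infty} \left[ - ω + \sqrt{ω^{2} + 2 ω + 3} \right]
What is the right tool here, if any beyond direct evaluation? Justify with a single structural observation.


Method: conjugate multiplication — neither \sqrt{ω^{2} + 2 ω + 3} nor ω converges alone, so rewrite their difference as a conjugate-rationalized quotient first.


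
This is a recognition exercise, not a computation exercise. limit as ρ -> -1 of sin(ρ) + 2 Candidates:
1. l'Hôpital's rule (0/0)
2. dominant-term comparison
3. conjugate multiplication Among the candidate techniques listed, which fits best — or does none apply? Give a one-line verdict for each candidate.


Technique: no special technique — no zero denominators, no indeterminate clash at -1 — substitute and read off the value.
- l'Hôpital's rule (0/0) — substituting the point produces a determinate value, not a 0 over 0 clash.
- dominant-term comparison: this is not a rational comparison of growth rates at infinity.
- conjugate multiplication — there is no infinity-minus-infinity radical difference to rationalize.


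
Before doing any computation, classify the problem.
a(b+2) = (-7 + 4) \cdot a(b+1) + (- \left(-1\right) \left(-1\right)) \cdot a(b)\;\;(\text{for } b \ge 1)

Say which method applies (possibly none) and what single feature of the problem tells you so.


Best approach: the characteristic-root method — the recurrence treats every index alike (constant coefficients, no forcing) — precisely the regime where r^b trials close it.


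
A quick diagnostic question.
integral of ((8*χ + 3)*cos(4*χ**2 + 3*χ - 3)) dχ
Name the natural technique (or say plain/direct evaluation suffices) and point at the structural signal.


Method: u-substitution — structure check: outer function, inner expression 4*χ**2 + 3*χ - 3, inner derivative as a factor — the classic u = 4*χ**2 + 3*χ - 3 pattern.


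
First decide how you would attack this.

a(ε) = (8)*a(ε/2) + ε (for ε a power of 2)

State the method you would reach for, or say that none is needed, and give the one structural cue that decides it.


Best approach: the master substitution — the call at ε/2 makes this multiplicative recursion; the master-style substitution converts it to additive.


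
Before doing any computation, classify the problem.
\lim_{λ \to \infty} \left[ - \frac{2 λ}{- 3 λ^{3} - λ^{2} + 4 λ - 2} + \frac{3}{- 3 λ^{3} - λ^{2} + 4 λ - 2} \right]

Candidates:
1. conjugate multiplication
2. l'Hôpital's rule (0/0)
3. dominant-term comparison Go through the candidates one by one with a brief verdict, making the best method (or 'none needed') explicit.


Method: dominant-term comparison — at large λ only the top-degree terms survive; compare the leading terms and the limit falls out.
- conjugate multiplication — no divergent radical difference is present for a conjugate pair to cancel.
- l'Hôpital's rule (0/0) — no 0/0 form appears: written as one quotient, top and bottom both grow without bound, and the ratio is decided by their leading terms.
- dominant-term comparison: applies; the problem has the shape this method handles.


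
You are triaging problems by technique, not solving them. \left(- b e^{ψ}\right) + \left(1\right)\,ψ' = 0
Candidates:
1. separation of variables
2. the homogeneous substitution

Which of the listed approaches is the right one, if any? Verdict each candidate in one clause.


Method: separation of variables — all dependence on the two variables factors apart, the defining separable shape.
- separation of variables — a fit — the right tool for this form.
- the homogeneous substitution — the ratio substitution does not collapse this equation.


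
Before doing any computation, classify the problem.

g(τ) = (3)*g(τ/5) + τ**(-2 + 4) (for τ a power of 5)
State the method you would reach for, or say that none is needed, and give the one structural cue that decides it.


Diagnosis: the master substitution — the call at τ/5 makes this multiplicative recursion; the master-style substitution converts it to additive.


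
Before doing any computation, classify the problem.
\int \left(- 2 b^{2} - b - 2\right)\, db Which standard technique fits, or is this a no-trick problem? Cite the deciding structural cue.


Diagnosis: no special technique — nothing composite, nothing rational, nothing trigonometric — each constant-multiple power of b integrates by the power rule alone.


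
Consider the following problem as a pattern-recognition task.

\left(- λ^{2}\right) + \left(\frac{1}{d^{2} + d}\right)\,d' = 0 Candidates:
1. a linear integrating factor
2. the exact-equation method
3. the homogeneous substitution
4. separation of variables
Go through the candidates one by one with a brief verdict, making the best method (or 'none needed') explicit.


Verdict: separation of variables — the slope splits multiplicatively: λ^{2} carrying all λ-dependence times d^{2} + d carrying all d-dependence — separate and integrate. A Bernoulli rewrite would carry it as the equation stands — separating the variables needs no rearrangement either.
- a linear integrating factor — a nonlinear term in the unknown puts this outside the integrating-factor template.
- the exact-equation method: any potential here is of the trivial single-variable kind; the exact method earns its name only with genuine cross terms.
- the homogeneous substitution: the slope is not a function of the ratio of the variables alone.
- separation of variables: yes — fits the structure here.


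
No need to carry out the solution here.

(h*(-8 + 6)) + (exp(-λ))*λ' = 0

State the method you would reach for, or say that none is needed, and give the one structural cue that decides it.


Technique: separation of variables — solved for the derivative, the right side splits multiplicatively into a function of each variable alone — divide and integrate each side. One could also solve this as an exact equation; with each coefficient in its own variable, separating is the same work with fewer steps.


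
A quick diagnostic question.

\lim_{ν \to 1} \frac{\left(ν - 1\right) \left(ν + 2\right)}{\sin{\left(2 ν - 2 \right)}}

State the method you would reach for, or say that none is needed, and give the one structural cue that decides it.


Best approach: l'Hôpital's rule (0/0) — plug in 1: top and bottom both hit zero, so differentiate each and retry. The standard small-argument limits would also carry it; the rule is the systematic route.


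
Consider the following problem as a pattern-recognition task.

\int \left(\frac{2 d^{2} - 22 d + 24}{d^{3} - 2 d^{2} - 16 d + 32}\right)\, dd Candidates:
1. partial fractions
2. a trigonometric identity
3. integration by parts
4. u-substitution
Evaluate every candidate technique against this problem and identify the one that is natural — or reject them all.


Technique: partial fractions — rational integrand, reducible denominator d^{3} - 2 d^{2} - 16 d + 32: decompose first, integrate second.
- partial fractions — a fit — the right tool for this form.
- a trigonometric identity: no sine or cosine appears, so there is nothing for a trigonometric identity to act on.
- integration by parts — the integrand does not split as a nonconstant polynomial times an exp, sine, cosine of a linear argument, or logarithm — no polynomial-kernel parts product to differentiate one side of.
- u-substitution — no subexpression of the integrand serves as a whole-integral substitution inner — individual terms may offer their own, but none carries its derivative as a factor of the full integrand; a working change of variable would have to be constructed from outside the expression.


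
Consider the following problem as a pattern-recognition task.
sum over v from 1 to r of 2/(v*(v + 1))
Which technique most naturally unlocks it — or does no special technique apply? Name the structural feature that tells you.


Technique: telescoping — split 2/(v*(v + 1)) by partial fractions and the pieces are one function at shifted arguments — interior terms cancel.


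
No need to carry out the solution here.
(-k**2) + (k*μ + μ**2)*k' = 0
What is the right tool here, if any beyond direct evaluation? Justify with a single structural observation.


Method: the homogeneous substitution — solved for the derivative, the right side is unchanged under scaling μ and k together — it depends only on the ratio k/μ, so substitute a single ratio variable. A Bernoulli-style rewrite — possibly after exchanging which variable is treated as dependent — would work as well; the homogeneous substitution is the more immediate reading here.


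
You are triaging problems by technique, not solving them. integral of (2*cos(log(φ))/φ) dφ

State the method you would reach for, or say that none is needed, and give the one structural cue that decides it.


Diagnosis: u-substitution — everything non-trivial happens through the inner expression log(φ), and its derivative accounts for the remaining factor up to a constant, so set u = log(φ).


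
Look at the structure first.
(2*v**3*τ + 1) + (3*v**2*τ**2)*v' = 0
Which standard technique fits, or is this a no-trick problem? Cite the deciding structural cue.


Technique: the exact-equation method — because the two cross partials coincide, the form is conservative as written — recover its potential in (τ, v).


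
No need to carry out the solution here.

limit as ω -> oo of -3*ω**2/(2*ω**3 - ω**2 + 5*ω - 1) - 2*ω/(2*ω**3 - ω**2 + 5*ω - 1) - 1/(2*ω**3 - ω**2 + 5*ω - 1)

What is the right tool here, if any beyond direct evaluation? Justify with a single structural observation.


Best approach: dominant-term comparison — divide by the highest power of ω present: lower-order terms vanish and the dominant ratio remains. Differentiating the expression as a single quotient would eventually settle it as well; matching dominant growth settles it immediately.


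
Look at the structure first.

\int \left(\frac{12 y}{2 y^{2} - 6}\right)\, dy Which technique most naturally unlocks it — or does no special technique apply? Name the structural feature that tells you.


Verdict: u-substitution — read it as f(2 y^{2} - 6) times a constant multiple of d(2 y^{2} - 6): one substitution, u = 2 y^{2} - 6, finishes it.


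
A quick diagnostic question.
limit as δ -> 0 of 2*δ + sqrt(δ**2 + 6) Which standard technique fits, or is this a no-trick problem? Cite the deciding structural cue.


Best approach: no special technique — no zero denominators, no indeterminate clash at 0 — substitute and read off the value.


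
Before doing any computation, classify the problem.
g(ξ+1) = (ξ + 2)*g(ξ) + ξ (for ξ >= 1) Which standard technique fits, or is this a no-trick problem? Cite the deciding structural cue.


Verdict: a summation factor — rescale the sequence by the product of the weights ξ + 2 so far — the recurrence collapses to a plain running sum.


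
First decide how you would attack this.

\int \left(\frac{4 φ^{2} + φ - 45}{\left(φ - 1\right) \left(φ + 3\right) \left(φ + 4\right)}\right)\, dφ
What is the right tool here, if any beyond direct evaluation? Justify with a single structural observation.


Best approach: partial fractions — a proper rational integrand whose denominator splits into simpler factors — decompose into partial fractions first.


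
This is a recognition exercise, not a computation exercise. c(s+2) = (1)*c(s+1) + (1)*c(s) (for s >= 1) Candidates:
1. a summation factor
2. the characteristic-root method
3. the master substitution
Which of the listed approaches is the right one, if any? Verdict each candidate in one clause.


Technique: the characteristic-root method — because shifting s leaves the equation's coefficients unchanged, exponential trials reduce it to algebra.
- a summation factor — a summation factor telescopes one-step recursions; this one carries higher-order memory.
- the characteristic-root method — yes, a natural case for it.
- the master substitution — no fixed divisor shrinks the index between calls.


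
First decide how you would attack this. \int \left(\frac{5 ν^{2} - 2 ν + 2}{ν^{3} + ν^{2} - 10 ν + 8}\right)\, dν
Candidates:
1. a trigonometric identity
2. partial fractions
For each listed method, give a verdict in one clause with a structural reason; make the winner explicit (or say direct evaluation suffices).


Technique: partial fractions — a proper rational integrand over the factorable ν^{3} + ν^{2} - 10 ν + 8: partial fractions reduce it to elementary pieces.
- a trigonometric identity: with no trigonometric functions present, identity rewriting has no target.
- partial fractions: yes, a natural case for it.
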